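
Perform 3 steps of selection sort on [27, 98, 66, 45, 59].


Initial: [27, 98, 66, 45, 59]
Step 1: min=27 at 0
  Swap: [27, 98, 66, 45, 59]
Step 2: min=45 at 3
  Swap: [27, 45, 66, 98, 59]
Step 3: min=59 at 4
  Swap: [27, 45, 59, 98, 66]

After 3 steps: [27, 45, 59, 98, 66]


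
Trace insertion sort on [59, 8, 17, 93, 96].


Initial: [59, 8, 17, 93, 96]
Insert 8: [8, 59, 17, 93, 96]
Insert 17: [8, 17, 59, 93, 96]
Insert 93: [8, 17, 59, 93, 96]
Insert 96: [8, 17, 59, 93, 96]

Sorted: [8, 17, 59, 93, 96]


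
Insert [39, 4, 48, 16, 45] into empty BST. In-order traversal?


Insert 39: root
Insert 4: L from 39
Insert 48: R from 39
Insert 16: L from 39 -> R from 4
Insert 45: R from 39 -> L from 48

In-order: [4, 16, 39, 45, 48]


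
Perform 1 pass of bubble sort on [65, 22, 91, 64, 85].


Initial: [65, 22, 91, 64, 85]
Pass 1: [22, 65, 64, 85, 91] (3 swaps)

After 1 pass: [22, 65, 64, 85, 91]


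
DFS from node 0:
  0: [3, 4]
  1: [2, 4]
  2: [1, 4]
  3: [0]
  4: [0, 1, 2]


Visit 0, push [4, 3]
Visit 3, push []
Visit 4, push [2, 1]
Visit 1, push [2]
Visit 2, push []

DFS order: [0, 3, 4, 1, 2]


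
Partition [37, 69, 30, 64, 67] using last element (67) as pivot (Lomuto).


Pivot: 67
  37 <= 67: advance i (no swap)
  30 <= 67: swap -> [37, 30, 69, 64, 67]
  64 <= 67: swap -> [37, 30, 64, 69, 67]
Place pivot at 3: [37, 30, 64, 67, 69]

Partitioned: [37, 30, 64, 67, 69]


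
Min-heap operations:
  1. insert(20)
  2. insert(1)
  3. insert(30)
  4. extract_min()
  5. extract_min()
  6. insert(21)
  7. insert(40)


insert(20) -> [20]
insert(1) -> [1, 20]
insert(30) -> [1, 20, 30]
extract_min()->1, [20, 30]
extract_min()->20, [30]
insert(21) -> [21, 30]
insert(40) -> [21, 30, 40]

Final heap: [21, 30, 40]


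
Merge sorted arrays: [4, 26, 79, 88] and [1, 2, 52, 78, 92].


Take 1 from B
Take 2 from B
Take 4 from A
Take 26 from A
Take 52 from B
Take 78 from B
Take 79 from A
Take 88 from A

Merged: [1, 2, 4, 26, 52, 78, 79, 88, 92]


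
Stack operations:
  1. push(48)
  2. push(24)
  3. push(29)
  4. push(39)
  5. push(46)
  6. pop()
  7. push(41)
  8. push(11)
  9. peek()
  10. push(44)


push(48) -> [48]
push(24) -> [48, 24]
push(29) -> [48, 24, 29]
push(39) -> [48, 24, 29, 39]
push(46) -> [48, 24, 29, 39, 46]
pop()->46, [48, 24, 29, 39]
push(41) -> [48, 24, 29, 39, 41]
push(11) -> [48, 24, 29, 39, 41, 11]
peek()->11
push(44) -> [48, 24, 29, 39, 41, 11, 44]

Final stack: [48, 24, 29, 39, 41, 11, 44]


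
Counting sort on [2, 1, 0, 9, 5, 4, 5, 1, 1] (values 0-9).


Input: [2, 1, 0, 9, 5, 4, 5, 1, 1]
Counts: [1, 3, 1, 0, 1, 2, 0, 0, 0, 1]

Sorted: [0, 1, 1, 1, 2, 4, 5, 5, 9]


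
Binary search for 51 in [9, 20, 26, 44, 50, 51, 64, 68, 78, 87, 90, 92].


Step 1: lo=0, hi=11, mid=5, val=51

Found at index 5


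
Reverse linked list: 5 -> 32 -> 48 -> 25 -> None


Step 1: curr=5, set curr.next=prev(None) | reversed so far: 5
Step 2: curr=32, set curr.next=prev(5) | reversed so far: 32 -> 5
Step 3: curr=48, set curr.next=prev(32) | reversed so far: 48 -> 32 -> 5
Step 4: curr=25, set curr.next=prev(48) | reversed so far: 25 -> 48 -> 32 -> 5

25 -> 48 -> 32 -> 5 -> None


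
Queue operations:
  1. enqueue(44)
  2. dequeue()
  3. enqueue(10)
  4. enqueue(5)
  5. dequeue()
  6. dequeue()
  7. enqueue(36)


enqueue(44) -> [44]
dequeue()->44, []
enqueue(10) -> [10]
enqueue(5) -> [10, 5]
dequeue()->10, [5]
dequeue()->5, []
enqueue(36) -> [36]

Final queue: [36]


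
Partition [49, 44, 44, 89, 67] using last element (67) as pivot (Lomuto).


Pivot: 67
  49 <= 67: advance i (no swap)
  44 <= 67: advance i (no swap)
  44 <= 67: advance i (no swap)
Place pivot at 3: [49, 44, 44, 67, 89]

Partitioned: [49, 44, 44, 67, 89]


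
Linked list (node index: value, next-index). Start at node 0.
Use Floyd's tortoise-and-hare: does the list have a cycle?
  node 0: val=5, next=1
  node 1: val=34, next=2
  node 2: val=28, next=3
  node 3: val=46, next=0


Floyd's tortoise (slow, +1) and hare (fast, +2):
  init: slow=0, fast=0
  step 1: slow=1, fast=2
  step 2: slow=2, fast=0
  step 3: slow=3, fast=2
  step 4: slow=0, fast=0
  slow == fast at node 0: cycle detected

Cycle: yes


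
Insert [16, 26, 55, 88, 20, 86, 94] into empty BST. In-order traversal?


Insert 16: root
Insert 26: R from 16
Insert 55: R from 16 -> R from 26
Insert 88: R from 16 -> R from 26 -> R from 55
Insert 20: R from 16 -> L from 26
Insert 86: R from 16 -> R from 26 -> R from 55 -> L from 88
Insert 94: R from 16 -> R from 26 -> R from 55 -> R from 88

In-order: [16, 20, 26, 55, 86, 88, 94]


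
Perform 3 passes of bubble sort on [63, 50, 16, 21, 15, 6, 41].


Initial: [63, 50, 16, 21, 15, 6, 41]
Pass 1: [50, 16, 21, 15, 6, 41, 63] (6 swaps)
Pass 2: [16, 21, 15, 6, 41, 50, 63] (5 swaps)
Pass 3: [16, 15, 6, 21, 41, 50, 63] (2 swaps)

After 3 passes: [16, 15, 6, 21, 41, 50, 63]


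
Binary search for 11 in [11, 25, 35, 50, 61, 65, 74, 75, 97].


Step 1: lo=0, hi=8, mid=4, val=61
Step 2: lo=0, hi=3, mid=1, val=25
Step 3: lo=0, hi=0, mid=0, val=11

Found at index 0


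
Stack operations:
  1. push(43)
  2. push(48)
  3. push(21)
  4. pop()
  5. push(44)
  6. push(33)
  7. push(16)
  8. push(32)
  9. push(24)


push(43) -> [43]
push(48) -> [43, 48]
push(21) -> [43, 48, 21]
pop()->21, [43, 48]
push(44) -> [43, 48, 44]
push(33) -> [43, 48, 44, 33]
push(16) -> [43, 48, 44, 33, 16]
push(32) -> [43, 48, 44, 33, 16, 32]
push(24) -> [43, 48, 44, 33, 16, 32, 24]

Final stack: [43, 48, 44, 33, 16, 32, 24]


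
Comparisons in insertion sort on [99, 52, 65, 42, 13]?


Algorithm: insertion sort
Input: [99, 52, 65, 42, 13]
Sorted: [13, 42, 52, 65, 99]

10


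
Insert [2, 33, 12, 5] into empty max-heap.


Insert 2: [2]
Insert 33: [33, 2]
Insert 12: [33, 2, 12]
Insert 5: [33, 5, 12, 2]

Final heap: [33, 5, 12, 2]


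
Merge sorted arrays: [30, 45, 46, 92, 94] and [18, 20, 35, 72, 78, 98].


Take 18 from B
Take 20 from B
Take 30 from A
Take 35 from B
Take 45 from A
Take 46 from A
Take 72 from B
Take 78 from B
Take 92 from A
Take 94 from A

Merged: [18, 20, 30, 35, 45, 46, 72, 78, 92, 94, 98]


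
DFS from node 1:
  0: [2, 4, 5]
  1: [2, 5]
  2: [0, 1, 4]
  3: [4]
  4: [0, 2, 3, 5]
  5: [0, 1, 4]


Visit 1, push [5, 2]
Visit 2, push [4, 0]
Visit 0, push [5, 4]
Visit 4, push [5, 3]
Visit 3, push []
Visit 5, push []

DFS order: [1, 2, 0, 4, 3, 5]


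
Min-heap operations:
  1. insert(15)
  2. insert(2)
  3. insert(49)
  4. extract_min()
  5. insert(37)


insert(15) -> [15]
insert(2) -> [2, 15]
insert(49) -> [2, 15, 49]
extract_min()->2, [15, 49]
insert(37) -> [15, 49, 37]

Final heap: [15, 49, 37]


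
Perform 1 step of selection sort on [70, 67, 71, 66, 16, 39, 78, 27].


Initial: [70, 67, 71, 66, 16, 39, 78, 27]
Step 1: min=16 at 4
  Swap: [16, 67, 71, 66, 70, 39, 78, 27]

After 1 step: [16, 67, 71, 66, 70, 39, 78, 27]


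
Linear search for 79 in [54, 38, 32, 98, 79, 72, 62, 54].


i=0: 54!=79
i=1: 38!=79
i=2: 32!=79
i=3: 98!=79
i=4: 79==79 found!

Found at 4, 5 comps


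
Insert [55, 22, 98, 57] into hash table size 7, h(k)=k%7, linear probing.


Insert 55: h=6 -> slot 6
Insert 22: h=1 -> slot 1
Insert 98: h=0 -> slot 0
Insert 57: h=1, 1 probes -> slot 2

Table: [98, 22, 57, None, None, None, 55]


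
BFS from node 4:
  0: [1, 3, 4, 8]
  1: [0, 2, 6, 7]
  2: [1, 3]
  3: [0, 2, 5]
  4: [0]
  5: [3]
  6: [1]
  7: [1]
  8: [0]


Visit 4, enqueue [0]
Visit 0, enqueue [1, 3, 8]
Visit 1, enqueue [2, 6, 7]
Visit 3, enqueue [5]
Visit 8, enqueue []
Visit 2, enqueue []
Visit 6, enqueue []
Visit 7, enqueue []
Visit 5, enqueue []

BFS order: [4, 0, 1, 3, 8, 2, 6, 7, 5]


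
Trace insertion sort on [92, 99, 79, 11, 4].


Initial: [92, 99, 79, 11, 4]
Insert 99: [92, 99, 79, 11, 4]
Insert 79: [79, 92, 99, 11, 4]
Insert 11: [11, 79, 92, 99, 4]
Insert 4: [4, 11, 79, 92, 99]

Sorted: [4, 11, 79, 92, 99]


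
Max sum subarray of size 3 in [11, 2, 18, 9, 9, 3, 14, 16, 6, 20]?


[0:3]: 31
[1:4]: 29
[2:5]: 36
[3:6]: 21
[4:7]: 26
[5:8]: 33
[6:9]: 36
[7:10]: 42

Max: 42 at [7:10]


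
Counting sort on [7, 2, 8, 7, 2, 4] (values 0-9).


Input: [7, 2, 8, 7, 2, 4]
Counts: [0, 0, 2, 0, 1, 0, 0, 2, 1, 0]

Sorted: [2, 2, 4, 7, 7, 8]


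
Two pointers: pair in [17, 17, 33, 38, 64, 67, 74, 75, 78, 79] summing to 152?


lo=0(17)+hi=9(79)=96
lo=1(17)+hi=9(79)=96
lo=2(33)+hi=9(79)=112
lo=3(38)+hi=9(79)=117
lo=4(64)+hi=9(79)=143
lo=5(67)+hi=9(79)=146
lo=6(74)+hi=9(79)=153
lo=6(74)+hi=8(78)=152

Yes: 74+78=152


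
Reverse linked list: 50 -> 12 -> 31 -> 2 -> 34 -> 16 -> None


Step 1: curr=50, set curr.next=prev(None) | reversed so far: 50
Step 2: curr=12, set curr.next=prev(50) | reversed so far: 12 -> 50
Step 3: curr=31, set curr.next=prev(12) | reversed so far: 31 -> 12 -> 50
Step 4: curr=2, set curr.next=prev(31) | reversed so far: 2 -> 31 -> 12 -> 50
Step 5: curr=34, set curr.next=prev(2) | reversed so far: 34 -> 2 -> 31 -> 12 -> 50
Step 6: curr=16, set curr.next=prev(34) | reversed so far: 16 -> 34 -> 2 -> 31 -> 12 -> 50

16 -> 34 -> 2 -> 31 -> 12 -> 50 -> None


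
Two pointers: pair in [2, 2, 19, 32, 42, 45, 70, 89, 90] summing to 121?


lo=0(2)+hi=8(90)=92
lo=1(2)+hi=8(90)=92
lo=2(19)+hi=8(90)=109
lo=3(32)+hi=8(90)=122
lo=3(32)+hi=7(89)=121

Yes: 32+89=121


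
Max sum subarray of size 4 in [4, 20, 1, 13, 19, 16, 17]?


[0:4]: 38
[1:5]: 53
[2:6]: 49
[3:7]: 65

Max: 65 at [3:7]


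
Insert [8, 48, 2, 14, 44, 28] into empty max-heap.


Insert 8: [8]
Insert 48: [48, 8]
Insert 2: [48, 8, 2]
Insert 14: [48, 14, 2, 8]
Insert 44: [48, 44, 2, 8, 14]
Insert 28: [48, 44, 28, 8, 14, 2]

Final heap: [48, 44, 28, 8, 14, 2]


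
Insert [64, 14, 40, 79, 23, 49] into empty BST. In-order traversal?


Insert 64: root
Insert 14: L from 64
Insert 40: L from 64 -> R from 14
Insert 79: R from 64
Insert 23: L from 64 -> R from 14 -> L from 40
Insert 49: L from 64 -> R from 14 -> R from 40

In-order: [14, 23, 40, 49, 64, 79]


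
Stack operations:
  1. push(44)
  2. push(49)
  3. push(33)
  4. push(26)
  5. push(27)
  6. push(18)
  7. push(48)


push(44) -> [44]
push(49) -> [44, 49]
push(33) -> [44, 49, 33]
push(26) -> [44, 49, 33, 26]
push(27) -> [44, 49, 33, 26, 27]
push(18) -> [44, 49, 33, 26, 27, 18]
push(48) -> [44, 49, 33, 26, 27, 18, 48]

Final stack: [44, 49, 33, 26, 27, 18, 48]


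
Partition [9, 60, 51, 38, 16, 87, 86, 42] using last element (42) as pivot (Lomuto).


Pivot: 42
  9 <= 42: advance i (no swap)
  38 <= 42: swap -> [9, 38, 51, 60, 16, 87, 86, 42]
  16 <= 42: swap -> [9, 38, 16, 60, 51, 87, 86, 42]
Place pivot at 3: [9, 38, 16, 42, 51, 87, 86, 60]

Partitioned: [9, 38, 16, 42, 51, 87, 86, 60]


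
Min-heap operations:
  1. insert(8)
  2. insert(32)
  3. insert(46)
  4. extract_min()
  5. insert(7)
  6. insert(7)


insert(8) -> [8]
insert(32) -> [8, 32]
insert(46) -> [8, 32, 46]
extract_min()->8, [32, 46]
insert(7) -> [7, 46, 32]
insert(7) -> [7, 7, 32, 46]

Final heap: [7, 7, 32, 46]


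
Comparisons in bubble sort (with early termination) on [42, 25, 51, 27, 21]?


Algorithm: bubble sort (with early termination)
Input: [42, 25, 51, 27, 21]
Sorted: [21, 25, 27, 42, 51]

10


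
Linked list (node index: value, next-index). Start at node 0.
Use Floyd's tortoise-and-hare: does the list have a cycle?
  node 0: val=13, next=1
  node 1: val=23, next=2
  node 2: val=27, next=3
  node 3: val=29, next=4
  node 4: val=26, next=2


Floyd's tortoise (slow, +1) and hare (fast, +2):
  init: slow=0, fast=0
  step 1: slow=1, fast=2
  step 2: slow=2, fast=4
  step 3: slow=3, fast=3
  slow == fast at node 3: cycle detected

Cycle: yes


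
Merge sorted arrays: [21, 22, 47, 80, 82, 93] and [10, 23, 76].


Take 10 from B
Take 21 from A
Take 22 from A
Take 23 from B
Take 47 from A
Take 76 from B

Merged: [10, 21, 22, 23, 47, 76, 80, 82, 93]


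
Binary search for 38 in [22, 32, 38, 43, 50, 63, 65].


Step 1: lo=0, hi=6, mid=3, val=43
Step 2: lo=0, hi=2, mid=1, val=32
Step 3: lo=2, hi=2, mid=2, val=38

Found at index 2


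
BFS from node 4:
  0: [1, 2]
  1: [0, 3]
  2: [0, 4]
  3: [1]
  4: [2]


Visit 4, enqueue [2]
Visit 2, enqueue [0]
Visit 0, enqueue [1]
Visit 1, enqueue [3]
Visit 3, enqueue []

BFS order: [4, 2, 0, 1, 3]


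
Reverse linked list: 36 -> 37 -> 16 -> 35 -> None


Step 1: curr=36, set curr.next=prev(None) | reversed so far: 36
Step 2: curr=37, set curr.next=prev(36) | reversed so far: 37 -> 36
Step 3: curr=16, set curr.next=prev(37) | reversed so far: 16 -> 37 -> 36
Step 4: curr=35, set curr.next=prev(16) | reversed so far: 35 -> 16 -> 37 -> 36

35 -> 16 -> 37 -> 36 -> None


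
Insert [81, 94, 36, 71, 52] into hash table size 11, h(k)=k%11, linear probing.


Insert 81: h=4 -> slot 4
Insert 94: h=6 -> slot 6
Insert 36: h=3 -> slot 3
Insert 71: h=5 -> slot 5
Insert 52: h=8 -> slot 8

Table: [None, None, None, 36, 81, 71, 94, None, 52, None, None]


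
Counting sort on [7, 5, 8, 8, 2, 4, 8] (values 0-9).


Input: [7, 5, 8, 8, 2, 4, 8]
Counts: [0, 0, 1, 0, 1, 1, 0, 1, 3, 0]

Sorted: [2, 4, 5, 7, 8, 8, 8]


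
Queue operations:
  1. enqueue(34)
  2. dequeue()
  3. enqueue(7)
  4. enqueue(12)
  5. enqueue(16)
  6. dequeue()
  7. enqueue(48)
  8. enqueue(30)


enqueue(34) -> [34]
dequeue()->34, []
enqueue(7) -> [7]
enqueue(12) -> [7, 12]
enqueue(16) -> [7, 12, 16]
dequeue()->7, [12, 16]
enqueue(48) -> [12, 16, 48]
enqueue(30) -> [12, 16, 48, 30]

Final queue: [12, 16, 48, 30]


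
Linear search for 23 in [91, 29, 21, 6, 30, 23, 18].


i=0: 91!=23
i=1: 29!=23
i=2: 21!=23
i=3: 6!=23
i=4: 30!=23
i=5: 23==23 found!

Found at 5, 6 comps


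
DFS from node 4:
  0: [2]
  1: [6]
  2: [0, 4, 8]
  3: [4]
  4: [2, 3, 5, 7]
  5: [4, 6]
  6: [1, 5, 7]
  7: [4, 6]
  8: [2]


Visit 4, push [7, 5, 3, 2]
Visit 2, push [8, 0]
Visit 0, push []
Visit 8, push []
Visit 3, push []
Visit 5, push [6]
Visit 6, push [7, 1]
Visit 1, push []
Visit 7, push []

DFS order: [4, 2, 0, 8, 3, 5, 6, 1, 7]


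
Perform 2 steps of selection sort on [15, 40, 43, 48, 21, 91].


Initial: [15, 40, 43, 48, 21, 91]
Step 1: min=15 at 0
  Swap: [15, 40, 43, 48, 21, 91]
Step 2: min=21 at 4
  Swap: [15, 21, 43, 48, 40, 91]

After 2 steps: [15, 21, 43, 48, 40, 91]


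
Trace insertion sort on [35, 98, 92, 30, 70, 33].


Initial: [35, 98, 92, 30, 70, 33]
Insert 98: [35, 98, 92, 30, 70, 33]
Insert 92: [35, 92, 98, 30, 70, 33]
Insert 30: [30, 35, 92, 98, 70, 33]
Insert 70: [30, 35, 70, 92, 98, 33]
Insert 33: [30, 33, 35, 70, 92, 98]

Sorted: [30, 33, 35, 70, 92, 98]


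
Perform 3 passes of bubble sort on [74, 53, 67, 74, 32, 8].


Initial: [74, 53, 67, 74, 32, 8]
Pass 1: [53, 67, 74, 32, 8, 74] (4 swaps)
Pass 2: [53, 67, 32, 8, 74, 74] (2 swaps)
Pass 3: [53, 32, 8, 67, 74, 74] (2 swaps)

After 3 passes: [53, 32, 8, 67, 74, 74]


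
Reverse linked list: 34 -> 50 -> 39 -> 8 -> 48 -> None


Step 1: curr=34, set curr.next=prev(None) | reversed so far: 34
Step 2: curr=50, set curr.next=prev(34) | reversed so far: 50 -> 34
Step 3: curr=39, set curr.next=prev(50) | reversed so far: 39 -> 50 -> 34
Step 4: curr=8, set curr.next=prev(39) | reversed so far: 8 -> 39 -> 50 -> 34
Step 5: curr=48, set curr.next=prev(8) | reversed so far: 48 -> 8 -> 39 -> 50 -> 34

48 -> 8 -> 39 -> 50 -> 34 -> None


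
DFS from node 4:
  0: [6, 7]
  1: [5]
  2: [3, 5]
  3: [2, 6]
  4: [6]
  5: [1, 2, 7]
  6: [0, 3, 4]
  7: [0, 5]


Visit 4, push [6]
Visit 6, push [3, 0]
Visit 0, push [7]
Visit 7, push [5]
Visit 5, push [2, 1]
Visit 1, push []
Visit 2, push [3]
Visit 3, push []

DFS order: [4, 6, 0, 7, 5, 1, 2, 3]


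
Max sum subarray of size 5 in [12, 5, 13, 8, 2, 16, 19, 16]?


[0:5]: 40
[1:6]: 44
[2:7]: 58
[3:8]: 61

Max: 61 at [3:8]


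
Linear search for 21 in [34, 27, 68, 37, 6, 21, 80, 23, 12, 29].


i=0: 34!=21
i=1: 27!=21
i=2: 68!=21
i=3: 37!=21
i=4: 6!=21
i=5: 21==21 found!

Found at 5, 6 comps


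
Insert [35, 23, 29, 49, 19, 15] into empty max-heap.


Insert 35: [35]
Insert 23: [35, 23]
Insert 29: [35, 23, 29]
Insert 49: [49, 35, 29, 23]
Insert 19: [49, 35, 29, 23, 19]
Insert 15: [49, 35, 29, 23, 19, 15]

Final heap: [49, 35, 29, 23, 19, 15]


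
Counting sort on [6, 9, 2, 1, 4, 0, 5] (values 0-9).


Input: [6, 9, 2, 1, 4, 0, 5]
Counts: [1, 1, 1, 0, 1, 1, 1, 0, 0, 1]

Sorted: [0, 1, 2, 4, 5, 6, 9]


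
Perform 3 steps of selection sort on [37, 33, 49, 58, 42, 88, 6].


Initial: [37, 33, 49, 58, 42, 88, 6]
Step 1: min=6 at 6
  Swap: [6, 33, 49, 58, 42, 88, 37]
Step 2: min=33 at 1
  Swap: [6, 33, 49, 58, 42, 88, 37]
Step 3: min=37 at 6
  Swap: [6, 33, 37, 58, 42, 88, 49]

After 3 steps: [6, 33, 37, 58, 42, 88, 49]


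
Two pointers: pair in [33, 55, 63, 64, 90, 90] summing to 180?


lo=0(33)+hi=5(90)=123
lo=1(55)+hi=5(90)=145
lo=2(63)+hi=5(90)=153
lo=3(64)+hi=5(90)=154
lo=4(90)+hi=5(90)=180

Yes: 90+90=180


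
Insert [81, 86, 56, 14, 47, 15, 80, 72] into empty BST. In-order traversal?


Insert 81: root
Insert 86: R from 81
Insert 56: L from 81
Insert 14: L from 81 -> L from 56
Insert 47: L from 81 -> L from 56 -> R from 14
Insert 15: L from 81 -> L from 56 -> R from 14 -> L from 47
Insert 80: L from 81 -> R from 56
Insert 72: L from 81 -> R from 56 -> L from 80

In-order: [14, 15, 47, 56, 72, 80, 81, 86]


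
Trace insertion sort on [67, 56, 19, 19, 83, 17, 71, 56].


Initial: [67, 56, 19, 19, 83, 17, 71, 56]
Insert 56: [56, 67, 19, 19, 83, 17, 71, 56]
Insert 19: [19, 56, 67, 19, 83, 17, 71, 56]
Insert 19: [19, 19, 56, 67, 83, 17, 71, 56]
Insert 83: [19, 19, 56, 67, 83, 17, 71, 56]
Insert 17: [17, 19, 19, 56, 67, 83, 71, 56]
Insert 71: [17, 19, 19, 56, 67, 71, 83, 56]
Insert 56: [17, 19, 19, 56, 56, 67, 71, 83]

Sorted: [17, 19, 19, 56, 56, 67, 71, 83]


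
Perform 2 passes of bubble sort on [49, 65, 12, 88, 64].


Initial: [49, 65, 12, 88, 64]
Pass 1: [49, 12, 65, 64, 88] (2 swaps)
Pass 2: [12, 49, 64, 65, 88] (2 swaps)

After 2 passes: [12, 49, 64, 65, 88]


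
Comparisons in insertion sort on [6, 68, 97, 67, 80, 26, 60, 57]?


Algorithm: insertion sort
Input: [6, 68, 97, 67, 80, 26, 60, 57]
Sorted: [6, 26, 57, 60, 67, 68, 80, 97]

23


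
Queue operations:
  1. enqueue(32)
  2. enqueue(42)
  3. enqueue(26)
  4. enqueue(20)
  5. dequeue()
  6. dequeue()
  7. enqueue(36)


enqueue(32) -> [32]
enqueue(42) -> [32, 42]
enqueue(26) -> [32, 42, 26]
enqueue(20) -> [32, 42, 26, 20]
dequeue()->32, [42, 26, 20]
dequeue()->42, [26, 20]
enqueue(36) -> [26, 20, 36]

Final queue: [26, 20, 36]


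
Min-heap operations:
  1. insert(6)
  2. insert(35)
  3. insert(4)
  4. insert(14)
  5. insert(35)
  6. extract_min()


insert(6) -> [6]
insert(35) -> [6, 35]
insert(4) -> [4, 35, 6]
insert(14) -> [4, 14, 6, 35]
insert(35) -> [4, 14, 6, 35, 35]
extract_min()->4, [6, 14, 35, 35]

Final heap: [6, 14, 35, 35]


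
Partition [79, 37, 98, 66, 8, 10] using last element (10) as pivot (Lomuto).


Pivot: 10
  8 <= 10: swap -> [8, 37, 98, 66, 79, 10]
Place pivot at 1: [8, 10, 98, 66, 79, 37]

Partitioned: [8, 10, 98, 66, 79, 37]


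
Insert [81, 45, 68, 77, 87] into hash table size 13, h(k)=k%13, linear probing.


Insert 81: h=3 -> slot 3
Insert 45: h=6 -> slot 6
Insert 68: h=3, 1 probes -> slot 4
Insert 77: h=12 -> slot 12
Insert 87: h=9 -> slot 9

Table: [None, None, None, 81, 68, None, 45, None, None, 87, None, None, 77]


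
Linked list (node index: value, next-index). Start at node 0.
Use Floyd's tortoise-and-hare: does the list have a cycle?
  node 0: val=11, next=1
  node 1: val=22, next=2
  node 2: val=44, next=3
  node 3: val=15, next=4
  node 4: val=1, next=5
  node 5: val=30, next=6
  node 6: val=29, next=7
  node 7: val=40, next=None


Floyd's tortoise (slow, +1) and hare (fast, +2):
  init: slow=0, fast=0
  step 1: slow=1, fast=2
  step 2: slow=2, fast=4
  step 3: slow=3, fast=6
  step 4: fast 6->7->None, no cycle

Cycle: no


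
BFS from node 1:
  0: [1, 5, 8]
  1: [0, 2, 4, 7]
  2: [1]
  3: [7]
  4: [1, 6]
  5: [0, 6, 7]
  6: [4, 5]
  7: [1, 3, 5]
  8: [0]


Visit 1, enqueue [0, 2, 4, 7]
Visit 0, enqueue [5, 8]
Visit 2, enqueue []
Visit 4, enqueue [6]
Visit 7, enqueue [3]
Visit 5, enqueue []
Visit 8, enqueue []
Visit 6, enqueue []
Visit 3, enqueue []

BFS order: [1, 0, 2, 4, 7, 5, 8, 6, 3]


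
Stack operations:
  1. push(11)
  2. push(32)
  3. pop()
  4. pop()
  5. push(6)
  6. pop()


push(11) -> [11]
push(32) -> [11, 32]
pop()->32, [11]
pop()->11, []
push(6) -> [6]
pop()->6, []

Final stack: []


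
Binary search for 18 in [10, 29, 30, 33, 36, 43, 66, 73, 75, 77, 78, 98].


Step 1: lo=0, hi=11, mid=5, val=43
Step 2: lo=0, hi=4, mid=2, val=30
Step 3: lo=0, hi=1, mid=0, val=10
Step 4: lo=1, hi=1, mid=1, val=29

Not found


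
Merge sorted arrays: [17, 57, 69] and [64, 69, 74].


Take 17 from A
Take 57 from A
Take 64 from B
Take 69 from A

Merged: [17, 57, 64, 69, 69, 74]


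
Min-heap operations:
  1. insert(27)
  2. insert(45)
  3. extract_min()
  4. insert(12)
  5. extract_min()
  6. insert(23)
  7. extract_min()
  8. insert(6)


insert(27) -> [27]
insert(45) -> [27, 45]
extract_min()->27, [45]
insert(12) -> [12, 45]
extract_min()->12, [45]
insert(23) -> [23, 45]
extract_min()->23, [45]
insert(6) -> [6, 45]

Final heap: [6, 45]


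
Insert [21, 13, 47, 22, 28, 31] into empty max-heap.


Insert 21: [21]
Insert 13: [21, 13]
Insert 47: [47, 13, 21]
Insert 22: [47, 22, 21, 13]
Insert 28: [47, 28, 21, 13, 22]
Insert 31: [47, 28, 31, 13, 22, 21]

Final heap: [47, 28, 31, 13, 22, 21]


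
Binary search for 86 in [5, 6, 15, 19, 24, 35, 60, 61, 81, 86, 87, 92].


Step 1: lo=0, hi=11, mid=5, val=35
Step 2: lo=6, hi=11, mid=8, val=81
Step 3: lo=9, hi=11, mid=10, val=87
Step 4: lo=9, hi=9, mid=9, val=86

Found at index 9


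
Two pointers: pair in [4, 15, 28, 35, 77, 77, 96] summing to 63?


lo=0(4)+hi=6(96)=100
lo=0(4)+hi=5(77)=81
lo=0(4)+hi=4(77)=81
lo=0(4)+hi=3(35)=39
lo=1(15)+hi=3(35)=50
lo=2(28)+hi=3(35)=63

Yes: 28+35=63


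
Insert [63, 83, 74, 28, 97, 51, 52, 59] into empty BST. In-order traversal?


Insert 63: root
Insert 83: R from 63
Insert 74: R from 63 -> L from 83
Insert 28: L from 63
Insert 97: R from 63 -> R from 83
Insert 51: L from 63 -> R from 28
Insert 52: L from 63 -> R from 28 -> R from 51
Insert 59: L from 63 -> R from 28 -> R from 51 -> R from 52

In-order: [28, 51, 52, 59, 63, 74, 83, 97]


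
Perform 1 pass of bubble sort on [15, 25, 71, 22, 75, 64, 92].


Initial: [15, 25, 71, 22, 75, 64, 92]
Pass 1: [15, 25, 22, 71, 64, 75, 92] (2 swaps)

After 1 pass: [15, 25, 22, 71, 64, 75, 92]


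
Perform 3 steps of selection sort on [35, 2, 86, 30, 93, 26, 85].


Initial: [35, 2, 86, 30, 93, 26, 85]
Step 1: min=2 at 1
  Swap: [2, 35, 86, 30, 93, 26, 85]
Step 2: min=26 at 5
  Swap: [2, 26, 86, 30, 93, 35, 85]
Step 3: min=30 at 3
  Swap: [2, 26, 30, 86, 93, 35, 85]

After 3 steps: [2, 26, 30, 86, 93, 35, 85]


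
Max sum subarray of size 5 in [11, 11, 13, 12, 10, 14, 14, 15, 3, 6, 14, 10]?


[0:5]: 57
[1:6]: 60
[2:7]: 63
[3:8]: 65
[4:9]: 56
[5:10]: 52
[6:11]: 52
[7:12]: 48

Max: 65 at [3:8]


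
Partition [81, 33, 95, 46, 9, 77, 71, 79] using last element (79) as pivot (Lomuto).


Pivot: 79
  33 <= 79: swap -> [33, 81, 95, 46, 9, 77, 71, 79]
  46 <= 79: swap -> [33, 46, 95, 81, 9, 77, 71, 79]
  9 <= 79: swap -> [33, 46, 9, 81, 95, 77, 71, 79]
  77 <= 79: swap -> [33, 46, 9, 77, 95, 81, 71, 79]
  71 <= 79: swap -> [33, 46, 9, 77, 71, 81, 95, 79]
Place pivot at 5: [33, 46, 9, 77, 71, 79, 95, 81]

Partitioned: [33, 46, 9, 77, 71, 79, 95, 81]


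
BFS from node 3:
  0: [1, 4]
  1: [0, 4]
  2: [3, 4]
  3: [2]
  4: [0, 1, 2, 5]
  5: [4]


Visit 3, enqueue [2]
Visit 2, enqueue [4]
Visit 4, enqueue [0, 1, 5]
Visit 0, enqueue []
Visit 1, enqueue []
Visit 5, enqueue []

BFS order: [3, 2, 4, 0, 1, 5]


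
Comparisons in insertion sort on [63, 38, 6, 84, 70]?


Algorithm: insertion sort
Input: [63, 38, 6, 84, 70]
Sorted: [6, 38, 63, 70, 84]

6


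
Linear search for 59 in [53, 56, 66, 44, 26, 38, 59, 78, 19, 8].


i=0: 53!=59
i=1: 56!=59
i=2: 66!=59
i=3: 44!=59
i=4: 26!=59
i=5: 38!=59
i=6: 59==59 found!

Found at 6, 7 comps


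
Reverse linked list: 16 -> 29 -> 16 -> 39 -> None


Step 1: curr=16, set curr.next=prev(None) | reversed so far: 16
Step 2: curr=29, set curr.next=prev(16) | reversed so far: 29 -> 16
Step 3: curr=16, set curr.next=prev(29) | reversed so far: 16 -> 29 -> 16
Step 4: curr=39, set curr.next=prev(16) | reversed so far: 39 -> 16 -> 29 -> 16

39 -> 16 -> 29 -> 16 -> None


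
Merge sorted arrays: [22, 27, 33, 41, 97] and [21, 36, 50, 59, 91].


Take 21 from B
Take 22 from A
Take 27 from A
Take 33 from A
Take 36 from B
Take 41 from A
Take 50 from B
Take 59 from B
Take 91 from B

Merged: [21, 22, 27, 33, 36, 41, 50, 59, 91, 97]


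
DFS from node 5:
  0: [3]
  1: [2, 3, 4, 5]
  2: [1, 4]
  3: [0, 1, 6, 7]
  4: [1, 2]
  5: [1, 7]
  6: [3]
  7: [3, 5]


Visit 5, push [7, 1]
Visit 1, push [4, 3, 2]
Visit 2, push [4]
Visit 4, push []
Visit 3, push [7, 6, 0]
Visit 0, push []
Visit 6, push []
Visit 7, push []

DFS order: [5, 1, 2, 4, 3, 0, 6, 7]


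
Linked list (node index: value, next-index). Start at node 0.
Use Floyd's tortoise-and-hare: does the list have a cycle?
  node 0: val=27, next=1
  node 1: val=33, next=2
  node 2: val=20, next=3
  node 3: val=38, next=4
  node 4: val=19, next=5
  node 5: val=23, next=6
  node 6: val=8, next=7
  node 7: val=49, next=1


Floyd's tortoise (slow, +1) and hare (fast, +2):
  init: slow=0, fast=0
  step 1: slow=1, fast=2
  step 2: slow=2, fast=4
  step 3: slow=3, fast=6
  step 4: slow=4, fast=1
  step 5: slow=5, fast=3
  step 6: slow=6, fast=5
  step 7: slow=7, fast=7
  slow == fast at node 7: cycle detected

Cycle: yes


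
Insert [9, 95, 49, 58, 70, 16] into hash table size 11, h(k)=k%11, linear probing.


Insert 9: h=9 -> slot 9
Insert 95: h=7 -> slot 7
Insert 49: h=5 -> slot 5
Insert 58: h=3 -> slot 3
Insert 70: h=4 -> slot 4
Insert 16: h=5, 1 probes -> slot 6

Table: [None, None, None, 58, 70, 49, 16, 95, None, 9, None]


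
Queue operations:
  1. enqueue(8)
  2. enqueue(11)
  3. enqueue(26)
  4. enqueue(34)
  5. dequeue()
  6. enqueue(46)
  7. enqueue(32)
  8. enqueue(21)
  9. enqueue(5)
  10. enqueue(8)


enqueue(8) -> [8]
enqueue(11) -> [8, 11]
enqueue(26) -> [8, 11, 26]
enqueue(34) -> [8, 11, 26, 34]
dequeue()->8, [11, 26, 34]
enqueue(46) -> [11, 26, 34, 46]
enqueue(32) -> [11, 26, 34, 46, 32]
enqueue(21) -> [11, 26, 34, 46, 32, 21]
enqueue(5) -> [11, 26, 34, 46, 32, 21, 5]
enqueue(8) -> [11, 26, 34, 46, 32, 21, 5, 8]

Final queue: [11, 26, 34, 46, 32, 21, 5, 8]


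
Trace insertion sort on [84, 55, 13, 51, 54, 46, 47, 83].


Initial: [84, 55, 13, 51, 54, 46, 47, 83]
Insert 55: [55, 84, 13, 51, 54, 46, 47, 83]
Insert 13: [13, 55, 84, 51, 54, 46, 47, 83]
Insert 51: [13, 51, 55, 84, 54, 46, 47, 83]
Insert 54: [13, 51, 54, 55, 84, 46, 47, 83]
Insert 46: [13, 46, 51, 54, 55, 84, 47, 83]
Insert 47: [13, 46, 47, 51, 54, 55, 84, 83]
Insert 83: [13, 46, 47, 51, 54, 55, 83, 84]

Sorted: [13, 46, 47, 51, 54, 55, 83, 84]


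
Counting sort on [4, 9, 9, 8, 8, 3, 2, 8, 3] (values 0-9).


Input: [4, 9, 9, 8, 8, 3, 2, 8, 3]
Counts: [0, 0, 1, 2, 1, 0, 0, 0, 3, 2]

Sorted: [2, 3, 3, 4, 8, 8, 8, 9, 9]


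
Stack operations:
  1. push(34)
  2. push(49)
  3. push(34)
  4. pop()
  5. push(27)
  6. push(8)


push(34) -> [34]
push(49) -> [34, 49]
push(34) -> [34, 49, 34]
pop()->34, [34, 49]
push(27) -> [34, 49, 27]
push(8) -> [34, 49, 27, 8]

Final stack: [34, 49, 27, 8]


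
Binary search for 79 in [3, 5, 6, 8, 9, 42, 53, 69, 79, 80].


Step 1: lo=0, hi=9, mid=4, val=9
Step 2: lo=5, hi=9, mid=7, val=69
Step 3: lo=8, hi=9, mid=8, val=79

Found at index 8


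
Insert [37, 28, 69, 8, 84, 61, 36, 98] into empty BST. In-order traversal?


Insert 37: root
Insert 28: L from 37
Insert 69: R from 37
Insert 8: L from 37 -> L from 28
Insert 84: R from 37 -> R from 69
Insert 61: R from 37 -> L from 69
Insert 36: L from 37 -> R from 28
Insert 98: R from 37 -> R from 69 -> R from 84

In-order: [8, 28, 36, 37, 61, 69, 84, 98]


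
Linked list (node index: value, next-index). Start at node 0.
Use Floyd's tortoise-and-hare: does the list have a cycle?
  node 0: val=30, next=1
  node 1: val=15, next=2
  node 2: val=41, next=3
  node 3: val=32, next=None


Floyd's tortoise (slow, +1) and hare (fast, +2):
  init: slow=0, fast=0
  step 1: slow=1, fast=2
  step 2: fast 2->3->None, no cycle

Cycle: no


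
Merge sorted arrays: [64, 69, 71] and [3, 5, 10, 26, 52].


Take 3 from B
Take 5 from B
Take 10 from B
Take 26 from B
Take 52 from B

Merged: [3, 5, 10, 26, 52, 64, 69, 71]


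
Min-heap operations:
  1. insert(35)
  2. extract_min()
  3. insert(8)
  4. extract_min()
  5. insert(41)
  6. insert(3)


insert(35) -> [35]
extract_min()->35, []
insert(8) -> [8]
extract_min()->8, []
insert(41) -> [41]
insert(3) -> [3, 41]

Final heap: [3, 41]


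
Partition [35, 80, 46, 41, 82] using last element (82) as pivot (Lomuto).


Pivot: 82
  35 <= 82: advance i (no swap)
  80 <= 82: advance i (no swap)
  46 <= 82: advance i (no swap)
  41 <= 82: advance i (no swap)
Place pivot at 4: [35, 80, 46, 41, 82]

Partitioned: [35, 80, 46, 41, 82]


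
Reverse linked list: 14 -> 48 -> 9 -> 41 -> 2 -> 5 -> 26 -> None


Step 1: curr=14, set curr.next=prev(None) | reversed so far: 14
Step 2: curr=48, set curr.next=prev(14) | reversed so far: 48 -> 14
Step 3: curr=9, set curr.next=prev(48) | reversed so far: 9 -> 48 -> 14
Step 4: curr=41, set curr.next=prev(9) | reversed so far: 41 -> 9 -> 48 -> 14
Step 5: curr=2, set curr.next=prev(41) | reversed so far: 2 -> 41 -> 9 -> 48 -> 14
Step 6: curr=5, set curr.next=prev(2) | reversed so far: 5 -> 2 -> 41 -> 9 -> 48 -> 14
Step 7: curr=26, set curr.next=prev(5) | reversed so far: 26 -> 5 -> 2 -> 41 -> 9 -> 48 -> 14

26 -> 5 -> 2 -> 41 -> 9 -> 48 -> 14 -> None


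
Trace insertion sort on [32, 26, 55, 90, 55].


Initial: [32, 26, 55, 90, 55]
Insert 26: [26, 32, 55, 90, 55]
Insert 55: [26, 32, 55, 90, 55]
Insert 90: [26, 32, 55, 90, 55]
Insert 55: [26, 32, 55, 55, 90]

Sorted: [26, 32, 55, 55, 90]


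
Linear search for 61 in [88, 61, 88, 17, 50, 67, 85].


i=0: 88!=61
i=1: 61==61 found!

Found at 1, 2 comps


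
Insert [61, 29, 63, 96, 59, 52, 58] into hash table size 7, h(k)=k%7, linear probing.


Insert 61: h=5 -> slot 5
Insert 29: h=1 -> slot 1
Insert 63: h=0 -> slot 0
Insert 96: h=5, 1 probes -> slot 6
Insert 59: h=3 -> slot 3
Insert 52: h=3, 1 probes -> slot 4
Insert 58: h=2 -> slot 2

Table: [63, 29, 58, 59, 52, 61, 96]


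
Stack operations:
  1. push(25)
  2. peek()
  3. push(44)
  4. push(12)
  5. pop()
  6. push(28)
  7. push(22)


push(25) -> [25]
peek()->25
push(44) -> [25, 44]
push(12) -> [25, 44, 12]
pop()->12, [25, 44]
push(28) -> [25, 44, 28]
push(22) -> [25, 44, 28, 22]

Final stack: [25, 44, 28, 22]


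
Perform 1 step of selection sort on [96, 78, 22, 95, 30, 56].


Initial: [96, 78, 22, 95, 30, 56]
Step 1: min=22 at 2
  Swap: [22, 78, 96, 95, 30, 56]

After 1 step: [22, 78, 96, 95, 30, 56]


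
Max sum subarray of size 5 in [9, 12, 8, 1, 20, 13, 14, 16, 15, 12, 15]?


[0:5]: 50
[1:6]: 54
[2:7]: 56
[3:8]: 64
[4:9]: 78
[5:10]: 70
[6:11]: 72

Max: 78 at [4:9]


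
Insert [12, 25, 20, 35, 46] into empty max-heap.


Insert 12: [12]
Insert 25: [25, 12]
Insert 20: [25, 12, 20]
Insert 35: [35, 25, 20, 12]
Insert 46: [46, 35, 20, 12, 25]

Final heap: [46, 35, 20, 12, 25]


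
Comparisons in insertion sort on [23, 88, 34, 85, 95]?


Algorithm: insertion sort
Input: [23, 88, 34, 85, 95]
Sorted: [23, 34, 85, 88, 95]

6


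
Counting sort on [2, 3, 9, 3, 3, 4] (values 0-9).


Input: [2, 3, 9, 3, 3, 4]
Counts: [0, 0, 1, 3, 1, 0, 0, 0, 0, 1]

Sorted: [2, 3, 3, 3, 4, 9]


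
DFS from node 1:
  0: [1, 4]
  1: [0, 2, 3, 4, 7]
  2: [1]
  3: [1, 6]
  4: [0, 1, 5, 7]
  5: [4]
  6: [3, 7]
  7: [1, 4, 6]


Visit 1, push [7, 4, 3, 2, 0]
Visit 0, push [4]
Visit 4, push [7, 5]
Visit 5, push []
Visit 7, push [6]
Visit 6, push [3]
Visit 3, push []
Visit 2, push []

DFS order: [1, 0, 4, 5, 7, 6, 3, 2]


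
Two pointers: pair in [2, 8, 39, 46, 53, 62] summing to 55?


lo=0(2)+hi=5(62)=64
lo=0(2)+hi=4(53)=55

Yes: 2+53=55


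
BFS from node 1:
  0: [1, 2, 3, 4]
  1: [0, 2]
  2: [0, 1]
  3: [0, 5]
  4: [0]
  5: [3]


Visit 1, enqueue [0, 2]
Visit 0, enqueue [3, 4]
Visit 2, enqueue []
Visit 3, enqueue [5]
Visit 4, enqueue []
Visit 5, enqueue []

BFS order: [1, 0, 2, 3, 4, 5]


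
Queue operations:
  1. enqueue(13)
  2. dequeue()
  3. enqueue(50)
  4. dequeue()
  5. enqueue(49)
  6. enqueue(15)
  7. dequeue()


enqueue(13) -> [13]
dequeue()->13, []
enqueue(50) -> [50]
dequeue()->50, []
enqueue(49) -> [49]
enqueue(15) -> [49, 15]
dequeue()->49, [15]

Final queue: [15]


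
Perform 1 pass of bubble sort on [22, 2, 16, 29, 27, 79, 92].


Initial: [22, 2, 16, 29, 27, 79, 92]
Pass 1: [2, 16, 22, 27, 29, 79, 92] (3 swaps)

After 1 pass: [2, 16, 22, 27, 29, 79, 92]


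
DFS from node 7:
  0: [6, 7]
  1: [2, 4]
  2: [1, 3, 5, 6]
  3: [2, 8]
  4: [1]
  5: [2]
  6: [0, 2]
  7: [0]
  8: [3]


Visit 7, push [0]
Visit 0, push [6]
Visit 6, push [2]
Visit 2, push [5, 3, 1]
Visit 1, push [4]
Visit 4, push []
Visit 3, push [8]
Visit 8, push []
Visit 5, push []

DFS order: [7, 0, 6, 2, 1, 4, 3, 8, 5]


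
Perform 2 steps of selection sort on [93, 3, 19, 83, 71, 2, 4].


Initial: [93, 3, 19, 83, 71, 2, 4]
Step 1: min=2 at 5
  Swap: [2, 3, 19, 83, 71, 93, 4]
Step 2: min=3 at 1
  Swap: [2, 3, 19, 83, 71, 93, 4]

After 2 steps: [2, 3, 19, 83, 71, 93, 4]


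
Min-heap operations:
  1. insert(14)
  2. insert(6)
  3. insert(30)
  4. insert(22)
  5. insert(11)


insert(14) -> [14]
insert(6) -> [6, 14]
insert(30) -> [6, 14, 30]
insert(22) -> [6, 14, 30, 22]
insert(11) -> [6, 11, 30, 22, 14]

Final heap: [6, 11, 30, 22, 14]


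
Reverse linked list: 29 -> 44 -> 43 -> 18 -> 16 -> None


Step 1: curr=29, set curr.next=prev(None) | reversed so far: 29
Step 2: curr=44, set curr.next=prev(29) | reversed so far: 44 -> 29
Step 3: curr=43, set curr.next=prev(44) | reversed so far: 43 -> 44 -> 29
Step 4: curr=18, set curr.next=prev(43) | reversed so far: 18 -> 43 -> 44 -> 29
Step 5: curr=16, set curr.next=prev(18) | reversed so far: 16 -> 18 -> 43 -> 44 -> 29

16 -> 18 -> 43 -> 44 -> 29 -> None


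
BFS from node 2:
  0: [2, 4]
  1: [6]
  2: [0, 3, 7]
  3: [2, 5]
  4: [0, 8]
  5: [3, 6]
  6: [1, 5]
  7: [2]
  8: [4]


Visit 2, enqueue [0, 3, 7]
Visit 0, enqueue [4]
Visit 3, enqueue [5]
Visit 7, enqueue []
Visit 4, enqueue [8]
Visit 5, enqueue [6]
Visit 8, enqueue []
Visit 6, enqueue [1]
Visit 1, enqueue []

BFS order: [2, 0, 3, 7, 4, 5, 8, 6, 1]


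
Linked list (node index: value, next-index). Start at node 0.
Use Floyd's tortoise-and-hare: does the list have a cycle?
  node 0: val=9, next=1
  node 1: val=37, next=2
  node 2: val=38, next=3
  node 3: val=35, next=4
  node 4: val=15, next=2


Floyd's tortoise (slow, +1) and hare (fast, +2):
  init: slow=0, fast=0
  step 1: slow=1, fast=2
  step 2: slow=2, fast=4
  step 3: slow=3, fast=3
  slow == fast at node 3: cycle detected

Cycle: yes


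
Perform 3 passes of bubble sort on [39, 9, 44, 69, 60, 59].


Initial: [39, 9, 44, 69, 60, 59]
Pass 1: [9, 39, 44, 60, 59, 69] (3 swaps)
Pass 2: [9, 39, 44, 59, 60, 69] (1 swaps)
Pass 3: [9, 39, 44, 59, 60, 69] (0 swaps)

After 3 passes: [9, 39, 44, 59, 60, 69]


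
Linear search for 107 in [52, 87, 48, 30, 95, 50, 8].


i=0: 52!=107
i=1: 87!=107
i=2: 48!=107
i=3: 30!=107
i=4: 95!=107
i=5: 50!=107
i=6: 8!=107

Not found, 7 comps


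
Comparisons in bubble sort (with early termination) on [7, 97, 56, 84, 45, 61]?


Algorithm: bubble sort (with early termination)
Input: [7, 97, 56, 84, 45, 61]
Sorted: [7, 45, 56, 61, 84, 97]

14


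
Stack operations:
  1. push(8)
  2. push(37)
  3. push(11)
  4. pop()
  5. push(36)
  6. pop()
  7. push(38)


push(8) -> [8]
push(37) -> [8, 37]
push(11) -> [8, 37, 11]
pop()->11, [8, 37]
push(36) -> [8, 37, 36]
pop()->36, [8, 37]
push(38) -> [8, 37, 38]

Final stack: [8, 37, 38]


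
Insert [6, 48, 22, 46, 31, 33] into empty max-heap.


Insert 6: [6]
Insert 48: [48, 6]
Insert 22: [48, 6, 22]
Insert 46: [48, 46, 22, 6]
Insert 31: [48, 46, 22, 6, 31]
Insert 33: [48, 46, 33, 6, 31, 22]

Final heap: [48, 46, 33, 6, 31, 22]


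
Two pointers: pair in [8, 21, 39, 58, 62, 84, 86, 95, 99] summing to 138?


lo=0(8)+hi=8(99)=107
lo=1(21)+hi=8(99)=120
lo=2(39)+hi=8(99)=138

Yes: 39+99=138


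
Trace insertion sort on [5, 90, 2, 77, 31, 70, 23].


Initial: [5, 90, 2, 77, 31, 70, 23]
Insert 90: [5, 90, 2, 77, 31, 70, 23]
Insert 2: [2, 5, 90, 77, 31, 70, 23]
Insert 77: [2, 5, 77, 90, 31, 70, 23]
Insert 31: [2, 5, 31, 77, 90, 70, 23]
Insert 70: [2, 5, 31, 70, 77, 90, 23]
Insert 23: [2, 5, 23, 31, 70, 77, 90]

Sorted: [2, 5, 23, 31, 70, 77, 90]


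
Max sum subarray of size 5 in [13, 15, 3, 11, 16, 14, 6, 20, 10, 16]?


[0:5]: 58
[1:6]: 59
[2:7]: 50
[3:8]: 67
[4:9]: 66
[5:10]: 66

Max: 67 at [3:8]


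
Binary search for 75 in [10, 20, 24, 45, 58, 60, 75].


Step 1: lo=0, hi=6, mid=3, val=45
Step 2: lo=4, hi=6, mid=5, val=60
Step 3: lo=6, hi=6, mid=6, val=75

Found at index 6


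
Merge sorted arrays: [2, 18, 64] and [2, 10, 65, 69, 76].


Take 2 from A
Take 2 from B
Take 10 from B
Take 18 from A
Take 64 from A

Merged: [2, 2, 10, 18, 64, 65, 69, 76]


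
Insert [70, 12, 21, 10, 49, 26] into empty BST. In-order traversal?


Insert 70: root
Insert 12: L from 70
Insert 21: L from 70 -> R from 12
Insert 10: L from 70 -> L from 12
Insert 49: L from 70 -> R from 12 -> R from 21
Insert 26: L from 70 -> R from 12 -> R from 21 -> L from 49

In-order: [10, 12, 21, 26, 49, 70]


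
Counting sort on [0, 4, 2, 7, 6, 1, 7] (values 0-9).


Input: [0, 4, 2, 7, 6, 1, 7]
Counts: [1, 1, 1, 0, 1, 0, 1, 2, 0, 0]

Sorted: [0, 1, 2, 4, 6, 7, 7]


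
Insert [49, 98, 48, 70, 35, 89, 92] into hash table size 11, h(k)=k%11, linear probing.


Insert 49: h=5 -> slot 5
Insert 98: h=10 -> slot 10
Insert 48: h=4 -> slot 4
Insert 70: h=4, 2 probes -> slot 6
Insert 35: h=2 -> slot 2
Insert 89: h=1 -> slot 1
Insert 92: h=4, 3 probes -> slot 7

Table: [None, 89, 35, None, 48, 49, 70, 92, None, None, 98]


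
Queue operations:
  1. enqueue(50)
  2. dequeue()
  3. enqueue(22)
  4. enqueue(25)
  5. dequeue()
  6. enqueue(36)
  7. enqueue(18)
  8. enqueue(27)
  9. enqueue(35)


enqueue(50) -> [50]
dequeue()->50, []
enqueue(22) -> [22]
enqueue(25) -> [22, 25]
dequeue()->22, [25]
enqueue(36) -> [25, 36]
enqueue(18) -> [25, 36, 18]
enqueue(27) -> [25, 36, 18, 27]
enqueue(35) -> [25, 36, 18, 27, 35]

Final queue: [25, 36, 18, 27, 35]


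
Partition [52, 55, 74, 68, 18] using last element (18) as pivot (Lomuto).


Pivot: 18
Place pivot at 0: [18, 55, 74, 68, 52]

Partitioned: [18, 55, 74, 68, 52]


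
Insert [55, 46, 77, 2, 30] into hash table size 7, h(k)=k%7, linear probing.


Insert 55: h=6 -> slot 6
Insert 46: h=4 -> slot 4
Insert 77: h=0 -> slot 0
Insert 2: h=2 -> slot 2
Insert 30: h=2, 1 probes -> slot 3

Table: [77, None, 2, 30, 46, None, 55]


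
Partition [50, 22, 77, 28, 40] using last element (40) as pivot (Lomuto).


Pivot: 40
  22 <= 40: swap -> [22, 50, 77, 28, 40]
  28 <= 40: swap -> [22, 28, 77, 50, 40]
Place pivot at 2: [22, 28, 40, 50, 77]

Partitioned: [22, 28, 40, 50, 77]


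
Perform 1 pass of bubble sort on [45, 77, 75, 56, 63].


Initial: [45, 77, 75, 56, 63]
Pass 1: [45, 75, 56, 63, 77] (3 swaps)

After 1 pass: [45, 75, 56, 63, 77]


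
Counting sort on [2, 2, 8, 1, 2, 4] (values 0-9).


Input: [2, 2, 8, 1, 2, 4]
Counts: [0, 1, 3, 0, 1, 0, 0, 0, 1, 0]

Sorted: [1, 2, 2, 2, 4, 8]


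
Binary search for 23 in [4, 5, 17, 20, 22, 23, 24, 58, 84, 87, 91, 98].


Step 1: lo=0, hi=11, mid=5, val=23

Found at index 5
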